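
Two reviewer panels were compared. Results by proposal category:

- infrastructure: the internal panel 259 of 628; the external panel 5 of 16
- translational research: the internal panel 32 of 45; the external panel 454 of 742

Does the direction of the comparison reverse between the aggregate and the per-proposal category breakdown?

Infrastructure: the internal panel 259/628 = 41.2%, the external panel 5/16 = 31.2% → the internal panel
Translational research: the internal panel 32/45 = 71.1%, the external panel 454/742 = 61.2% → the internal panel
Overall: the internal panel 291/673 = 43.2%, the external panel 459/758 = 60.6% → the external panel
The internal panel wins each proposal group but the external panel wins overall — the comparison reverses. The internal panel's proposals skew toward infrastructure, which has a lower base rate.

Yes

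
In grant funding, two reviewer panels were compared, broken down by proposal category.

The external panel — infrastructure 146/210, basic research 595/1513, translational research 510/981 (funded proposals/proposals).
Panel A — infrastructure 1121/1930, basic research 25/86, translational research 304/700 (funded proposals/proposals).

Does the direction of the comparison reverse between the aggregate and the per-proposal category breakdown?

Infrastructure: the external panel 146/210 = 69.5%, Panel A 1121/1930 = 58.1% → the external panel
Basic research: the external panel 595/1513 = 39.3%, Panel A 25/86 = 29.1% → the external panel
Translational research: the external panel 510/981 = 52.0%, Panel A 304/700 = 43.4% → the external panel
Overall: the external panel 1251/2704 = 46.3%, Panel A 1450/2716 = 53.4% → Panel A
The external panel wins each proposal group but Panel A wins overall — the comparison reverses. The external panel's proposals skew toward basic research, which has a lower base rate.

Yes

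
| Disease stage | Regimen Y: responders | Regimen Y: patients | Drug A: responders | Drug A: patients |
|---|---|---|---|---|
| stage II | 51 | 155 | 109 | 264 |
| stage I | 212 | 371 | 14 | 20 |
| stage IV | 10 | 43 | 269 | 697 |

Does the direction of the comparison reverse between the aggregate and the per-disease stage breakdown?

Stage II: Regimen Y 51/155 = 32.9%, Drug A 109/264 = 41.3% → Drug A
Stage I: Regimen Y 212/371 = 57.1%, Drug A 14/20 = 70.0% → Drug A
Stage IV: Regimen Y 10/43 = 23.3%, Drug A 269/697 = 38.6% → Drug A
Overall: Regimen Y 273/569 = 48.0%, Drug A 392/981 = 40.0% → Regimen Y
Drug A wins each disease group but Regimen Y wins overall — the comparison reverses. Drug A's patients skew toward stage IV, which has a lower base rate.

Yes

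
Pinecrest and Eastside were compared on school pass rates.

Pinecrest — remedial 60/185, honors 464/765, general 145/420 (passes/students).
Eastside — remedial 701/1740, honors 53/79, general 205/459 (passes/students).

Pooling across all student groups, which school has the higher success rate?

Pinecrest

Remedial: Pinecrest 60/185 = 32.4%, Eastside 701/1740 = 40.3% → Eastside
Honors: Pinecrest 464/765 = 60.7%, Eastside 53/79 = 67.1% → Eastside
General: Pinecrest 145/420 = 34.5%, Eastside 205/459 = 44.7% → Eastside
Overall: Pinecrest 669/1370 = 48.8%, Eastside 959/2278 = 42.1% → Pinecrest
(Eastside wins every student group but Pinecrest wins overall — Eastside's students skew toward the low-rate remedial group.)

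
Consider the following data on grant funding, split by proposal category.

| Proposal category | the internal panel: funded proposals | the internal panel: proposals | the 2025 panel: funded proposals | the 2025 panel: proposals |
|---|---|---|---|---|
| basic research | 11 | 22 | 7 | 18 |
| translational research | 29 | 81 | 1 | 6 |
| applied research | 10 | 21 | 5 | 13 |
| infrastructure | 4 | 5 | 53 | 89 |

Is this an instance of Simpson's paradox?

Basic research: the internal panel 11/22 = 50.0%, the 2025 panel 7/18 = 38.9% → the internal panel
Translational research: the internal panel 29/81 = 35.8%, the 2025 panel 1/6 = 16.7% → the internal panel
Applied research: the internal panel 10/21 = 47.6%, the 2025 panel 5/13 = 38.5% → the internal panel
Infrastructure: the internal panel 4/5 = 80.0%, the 2025 panel 53/89 = 59.6% → the internal panel
Overall: the internal panel 54/129 = 41.9%, the 2025 panel 66/126 = 52.4% → the 2025 panel
The internal panel wins each proposal group but the 2025 panel wins overall — the comparison reverses. The internal panel's proposals skew toward translational research, which has a lower base rate.

Yes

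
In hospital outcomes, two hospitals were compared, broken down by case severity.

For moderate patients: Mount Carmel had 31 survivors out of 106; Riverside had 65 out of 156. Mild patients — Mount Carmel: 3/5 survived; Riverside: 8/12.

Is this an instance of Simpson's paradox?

No

Moderate: Mount Carmel 31/106 = 29.2%, Riverside 65/156 = 41.7% → Riverside
Mild: Mount Carmel 3/5 = 60.0%, Riverside 8/12 = 66.7% → Riverside
Overall: Mount Carmel 34/111 = 30.6%, Riverside 73/168 = 43.5% → Riverside
Riverside wins overall and in every case group — no reversal.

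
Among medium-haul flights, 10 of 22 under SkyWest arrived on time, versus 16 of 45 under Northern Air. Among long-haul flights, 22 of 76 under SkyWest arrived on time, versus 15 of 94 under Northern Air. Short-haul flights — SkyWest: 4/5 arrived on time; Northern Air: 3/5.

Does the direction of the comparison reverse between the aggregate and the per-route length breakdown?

No

Medium-haul: SkyWest 10/22 = 45.5%, Northern Air 16/45 = 35.6% → SkyWest
Long-haul: SkyWest 22/76 = 28.9%, Northern Air 15/94 = 16.0% → SkyWest
Short-haul: SkyWest 4/5 = 80.0%, Northern Air 3/5 = 60.0% → SkyWest
Overall: SkyWest 36/103 = 35.0%, Northern Air 34/144 = 23.6% → SkyWest
SkyWest wins overall and in every route group — no reversal.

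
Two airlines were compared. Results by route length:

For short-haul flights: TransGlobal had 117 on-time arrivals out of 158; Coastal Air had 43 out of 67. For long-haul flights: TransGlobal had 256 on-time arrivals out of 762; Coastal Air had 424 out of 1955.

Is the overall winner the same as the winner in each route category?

Short-haul: TransGlobal 117/158 = 74.1%, Coastal Air 43/67 = 64.2% → TransGlobal
Long-haul: TransGlobal 256/762 = 33.6%, Coastal Air 424/1955 = 21.7% → TransGlobal
Overall: TransGlobal 373/920 = 40.5%, Coastal Air 467/2022 = 23.1% → TransGlobal
TransGlobal wins overall and in every route group — no reversal.

Yes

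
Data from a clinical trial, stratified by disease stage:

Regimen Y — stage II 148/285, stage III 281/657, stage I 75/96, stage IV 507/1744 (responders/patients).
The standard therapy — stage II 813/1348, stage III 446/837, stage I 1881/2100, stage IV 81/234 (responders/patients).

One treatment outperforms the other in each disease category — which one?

the standard therapy

Stage II: Regimen Y 148/285 = 51.9%, the standard therapy 813/1348 = 60.3% → the standard therapy
Stage III: Regimen Y 281/657 = 42.8%, the standard therapy 446/837 = 53.3% → the standard therapy
Stage I: Regimen Y 75/96 = 78.1%, the standard therapy 1881/2100 = 89.6% → the standard therapy
Stage IV: Regimen Y 507/1744 = 29.1%, the standard therapy 81/234 = 34.6% → the standard therapy
The standard therapy has the higher rate in all 4 groups.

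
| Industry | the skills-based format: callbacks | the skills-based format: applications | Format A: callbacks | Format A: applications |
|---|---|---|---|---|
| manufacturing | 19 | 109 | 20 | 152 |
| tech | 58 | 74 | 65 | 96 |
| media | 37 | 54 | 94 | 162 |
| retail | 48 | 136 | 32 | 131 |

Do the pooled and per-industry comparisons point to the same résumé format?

Yes

Manufacturing: the skills-based format 19/109 = 17.4%, Format A 20/152 = 13.2% → the skills-based format
Tech: the skills-based format 58/74 = 78.4%, Format A 65/96 = 67.7% → the skills-based format
Media: the skills-based format 37/54 = 68.5%, Format A 94/162 = 58.0% → the skills-based format
Retail: the skills-based format 48/136 = 35.3%, Format A 32/131 = 24.4% → the skills-based format
Overall: the skills-based format 162/373 = 43.4%, Format A 211/541 = 39.0% → the skills-based format
The skills-based format wins overall and in every industry group — no reversal.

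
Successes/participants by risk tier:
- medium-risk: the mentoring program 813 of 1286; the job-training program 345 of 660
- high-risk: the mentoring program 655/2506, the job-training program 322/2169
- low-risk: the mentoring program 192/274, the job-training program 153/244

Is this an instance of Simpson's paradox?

No

Medium-risk: the mentoring program 813/1286 = 63.2%, the job-training program 345/660 = 52.3% → the mentoring program
High-risk: the mentoring program 655/2506 = 26.1%, the job-training program 322/2169 = 14.8% → the mentoring program
Low-risk: the mentoring program 192/274 = 70.1%, the job-training program 153/244 = 62.7% → the mentoring program
Overall: the mentoring program 1660/4066 = 40.8%, the job-training program 820/3073 = 26.7% → the mentoring program
The mentoring program wins overall and in every risk group — no reversal.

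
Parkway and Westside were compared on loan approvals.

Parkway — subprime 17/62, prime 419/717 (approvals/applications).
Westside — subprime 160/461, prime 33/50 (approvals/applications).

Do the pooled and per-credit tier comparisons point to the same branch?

No

Subprime: Parkway 17/62 = 27.4%, Westside 160/461 = 34.7% → Westside
Prime: Parkway 419/717 = 58.4%, Westside 33/50 = 66.0% → Westside
Overall: Parkway 436/779 = 56.0%, Westside 193/511 = 37.8% → Parkway
Westside wins each credit group but Parkway wins overall — the comparison reverses. Westside's applications skew toward subprime, which has a lower base rate.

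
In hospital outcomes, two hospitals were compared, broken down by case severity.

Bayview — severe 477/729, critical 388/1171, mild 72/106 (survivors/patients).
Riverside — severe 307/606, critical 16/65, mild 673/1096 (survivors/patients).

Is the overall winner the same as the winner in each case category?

No

Severe: Bayview 477/729 = 65.4%, Riverside 307/606 = 50.7% → Bayview
Critical: Bayview 388/1171 = 33.1%, Riverside 16/65 = 24.6% → Bayview
Mild: Bayview 72/106 = 67.9%, Riverside 673/1096 = 61.4% → Bayview
Overall: Bayview 937/2006 = 46.7%, Riverside 996/1767 = 56.4% → Riverside
Bayview wins each case group but Riverside wins overall — the comparison reverses. Bayview's patients skew toward critical, which has a lower base rate.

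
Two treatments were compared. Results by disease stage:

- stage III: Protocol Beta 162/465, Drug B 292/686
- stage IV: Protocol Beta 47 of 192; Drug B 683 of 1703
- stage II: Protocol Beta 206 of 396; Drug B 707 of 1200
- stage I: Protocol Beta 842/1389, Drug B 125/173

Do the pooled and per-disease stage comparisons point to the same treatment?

Stage III: Protocol Beta 162/465 = 34.8%, Drug B 292/686 = 42.6% → Drug B
Stage IV: Protocol Beta 47/192 = 24.5%, Drug B 683/1703 = 40.1% → Drug B
Stage II: Protocol Beta 206/396 = 52.0%, Drug B 707/1200 = 58.9% → Drug B
Stage I: Protocol Beta 842/1389 = 60.6%, Drug B 125/173 = 72.3% → Drug B
Overall: Protocol Beta 1257/2442 = 51.5%, Drug B 1807/3762 = 48.0% → Protocol Beta
Drug B wins each disease group but Protocol Beta wins overall — the comparison reverses. Drug B's patients skew toward stage IV, which has a lower base rate.

No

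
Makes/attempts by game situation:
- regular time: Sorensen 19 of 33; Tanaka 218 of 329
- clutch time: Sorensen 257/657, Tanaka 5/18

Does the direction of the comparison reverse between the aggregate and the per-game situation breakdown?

Regular time: Sorensen 19/33 = 57.6%, Tanaka 218/329 = 66.3% → Tanaka
Clutch time: Sorensen 257/657 = 39.1%, Tanaka 5/18 = 27.8% → Sorensen
Overall: Sorensen 276/690 = 40.0%, Tanaka 223/347 = 64.3% → Tanaka
Neither sweeps: Sorensen wins 1 of 2 groups, Tanaka wins 1. Tanaka wins overall but not every group — no Simpson reversal.

No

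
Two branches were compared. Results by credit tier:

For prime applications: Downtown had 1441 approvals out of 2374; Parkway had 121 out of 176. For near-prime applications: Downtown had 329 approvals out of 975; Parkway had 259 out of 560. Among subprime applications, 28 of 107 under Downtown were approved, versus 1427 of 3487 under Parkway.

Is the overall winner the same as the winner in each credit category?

No

Prime: Downtown 1441/2374 = 60.7%, Parkway 121/176 = 68.8% → Parkway
Near-prime: Downtown 329/975 = 33.7%, Parkway 259/560 = 46.2% → Parkway
Subprime: Downtown 28/107 = 26.2%, Parkway 1427/3487 = 40.9% → Parkway
Overall: Downtown 1798/3456 = 52.0%, Parkway 1807/4223 = 42.8% → Downtown
Parkway wins each credit group but Downtown wins overall — the comparison reverses. Parkway's applications skew toward subprime, which has a lower base rate.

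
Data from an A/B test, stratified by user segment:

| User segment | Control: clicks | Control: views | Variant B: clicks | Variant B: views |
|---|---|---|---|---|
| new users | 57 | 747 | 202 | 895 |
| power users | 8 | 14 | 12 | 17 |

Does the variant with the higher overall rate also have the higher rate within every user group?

Yes

New users: Control 57/747 = 7.6%, Variant B 202/895 = 22.6% → Variant B
Power users: Control 8/14 = 57.1%, Variant B 12/17 = 70.6% → Variant B
Overall: Control 65/761 = 8.5%, Variant B 214/912 = 23.5% → Variant B
Variant B wins overall and in every user group — no reversal.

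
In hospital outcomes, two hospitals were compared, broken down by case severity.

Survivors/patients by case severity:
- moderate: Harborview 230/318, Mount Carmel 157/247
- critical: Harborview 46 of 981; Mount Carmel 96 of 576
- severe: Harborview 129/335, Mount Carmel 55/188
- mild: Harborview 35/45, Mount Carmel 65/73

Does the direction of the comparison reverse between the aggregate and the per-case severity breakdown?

No

Moderate: Harborview 230/318 = 72.3%, Mount Carmel 157/247 = 63.6% → Harborview
Critical: Harborview 46/981 = 4.7%, Mount Carmel 96/576 = 16.7% → Mount Carmel
Severe: Harborview 129/335 = 38.5%, Mount Carmel 55/188 = 29.3% → Harborview
Mild: Harborview 35/45 = 77.8%, Mount Carmel 65/73 = 89.0% → Mount Carmel
Overall: Harborview 440/1679 = 26.2%, Mount Carmel 373/1084 = 34.4% → Mount Carmel
Neither sweeps: Harborview wins 2 of 4 groups, Mount Carmel wins 2. Mount Carmel wins overall but not every group — no Simpson reversal.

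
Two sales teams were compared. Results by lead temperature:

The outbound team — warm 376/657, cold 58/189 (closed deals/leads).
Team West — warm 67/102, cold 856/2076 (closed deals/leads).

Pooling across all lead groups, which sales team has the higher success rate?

Warm: the outbound team 376/657 = 57.2%, Team West 67/102 = 65.7% → Team West
Cold: the outbound team 58/189 = 30.7%, Team West 856/2076 = 41.2% → Team West
Overall: the outbound team 434/846 = 51.3%, Team West 923/2178 = 42.4% → the outbound team
(Team West wins every lead group but the outbound team wins overall — Team West's leads skew toward the low-rate cold group.)

the outbound team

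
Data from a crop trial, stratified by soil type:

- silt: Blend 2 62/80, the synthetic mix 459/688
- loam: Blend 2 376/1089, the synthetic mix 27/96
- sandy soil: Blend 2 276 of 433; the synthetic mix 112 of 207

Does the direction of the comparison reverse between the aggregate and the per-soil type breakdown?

Yes

Silt: Blend 2 62/80 = 77.5%, the synthetic mix 459/688 = 66.7% → Blend 2
Loam: Blend 2 376/1089 = 34.5%, the synthetic mix 27/96 = 28.1% → Blend 2
Sandy soil: Blend 2 276/433 = 63.7%, the synthetic mix 112/207 = 54.1% → Blend 2
Overall: Blend 2 714/1602 = 44.6%, the synthetic mix 598/991 = 60.3% → the synthetic mix
Blend 2 wins each soil group but the synthetic mix wins overall — the comparison reverses. Blend 2's plots skew toward loam, which has a lower base rate.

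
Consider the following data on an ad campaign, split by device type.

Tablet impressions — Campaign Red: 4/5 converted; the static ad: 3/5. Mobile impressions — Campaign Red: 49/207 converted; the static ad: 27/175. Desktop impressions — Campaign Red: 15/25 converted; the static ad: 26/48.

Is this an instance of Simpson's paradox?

Tablet: Campaign Red 4/5 = 80.0%, the static ad 3/5 = 60.0% → Campaign Red
Mobile: Campaign Red 49/207 = 23.7%, the static ad 27/175 = 15.4% → Campaign Red
Desktop: Campaign Red 15/25 = 60.0%, the static ad 26/48 = 54.2% → Campaign Red
Overall: Campaign Red 68/237 = 28.7%, the static ad 56/228 = 24.6% → Campaign Red
Campaign Red wins overall and in every device group — no reversal.

No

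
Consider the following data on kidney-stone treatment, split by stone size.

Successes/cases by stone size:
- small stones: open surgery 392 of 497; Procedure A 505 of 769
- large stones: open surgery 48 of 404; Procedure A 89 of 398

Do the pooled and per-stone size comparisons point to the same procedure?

Small stones: open surgery 392/497 = 78.9%, Procedure A 505/769 = 65.7% → open surgery
Large stones: open surgery 48/404 = 11.9%, Procedure A 89/398 = 22.4% → Procedure A
Overall: open surgery 440/901 = 48.8%, Procedure A 594/1167 = 50.9% → Procedure A
Neither sweeps: open surgery wins 1 of 2 groups, Procedure A wins 1. Procedure A wins overall but not every group — no Simpson reversal.

No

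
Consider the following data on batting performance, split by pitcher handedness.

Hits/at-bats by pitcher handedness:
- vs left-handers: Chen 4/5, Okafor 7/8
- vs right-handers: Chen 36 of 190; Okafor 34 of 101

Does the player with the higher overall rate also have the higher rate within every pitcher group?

Vs left-handers: Chen 4/5 = 80.0%, Okafor 7/8 = 87.5% → Okafor
Vs right-handers: Chen 36/190 = 18.9%, Okafor 34/101 = 33.7% → Okafor
Overall: Chen 40/195 = 20.5%, Okafor 41/109 = 37.6% → Okafor
Okafor wins overall and in every pitcher group — no reversal.

Yes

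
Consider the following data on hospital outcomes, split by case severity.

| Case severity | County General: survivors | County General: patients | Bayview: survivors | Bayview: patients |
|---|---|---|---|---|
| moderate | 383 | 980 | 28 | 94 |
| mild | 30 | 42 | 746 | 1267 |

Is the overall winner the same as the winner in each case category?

Moderate: County General 383/980 = 39.1%, Bayview 28/94 = 29.8% → County General
Mild: County General 30/42 = 71.4%, Bayview 746/1267 = 58.9% → County General
Overall: County General 413/1022 = 40.4%, Bayview 774/1361 = 56.9% → Bayview
County General wins each case group but Bayview wins overall — the comparison reverses. County General's patients skew toward moderate, which has a lower base rate.

No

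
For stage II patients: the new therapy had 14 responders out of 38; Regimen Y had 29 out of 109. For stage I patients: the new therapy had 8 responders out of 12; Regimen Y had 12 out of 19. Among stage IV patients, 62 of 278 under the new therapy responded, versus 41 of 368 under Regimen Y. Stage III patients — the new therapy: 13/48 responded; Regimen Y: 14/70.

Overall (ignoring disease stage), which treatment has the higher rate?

the new therapy

Stage II: the new therapy 14/38 = 36.8%, Regimen Y 29/109 = 26.6% → the new therapy
Stage I: the new therapy 8/12 = 66.7%, Regimen Y 12/19 = 63.2% → the new therapy
Stage IV: the new therapy 62/278 = 22.3%, Regimen Y 41/368 = 11.1% → the new therapy
Stage III: the new therapy 13/48 = 27.1%, Regimen Y 14/70 = 20.0% → the new therapy
Overall: the new therapy 97/376 = 25.8%, Regimen Y 96/566 = 17.0% → the new therapy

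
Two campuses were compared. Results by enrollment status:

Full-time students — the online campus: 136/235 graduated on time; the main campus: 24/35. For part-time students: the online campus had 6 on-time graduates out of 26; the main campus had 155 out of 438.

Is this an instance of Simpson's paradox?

Full-time: the online campus 136/235 = 57.9%, the main campus 24/35 = 68.6% → the main campus
Part-time: the online campus 6/26 = 23.1%, the main campus 155/438 = 35.4% → the main campus
Overall: the online campus 142/261 = 54.4%, the main campus 179/473 = 37.8% → the online campus
The main campus wins each enrollment group but the online campus wins overall — the comparison reverses. The main campus's students skew toward part-time, which has a lower base rate.

Yes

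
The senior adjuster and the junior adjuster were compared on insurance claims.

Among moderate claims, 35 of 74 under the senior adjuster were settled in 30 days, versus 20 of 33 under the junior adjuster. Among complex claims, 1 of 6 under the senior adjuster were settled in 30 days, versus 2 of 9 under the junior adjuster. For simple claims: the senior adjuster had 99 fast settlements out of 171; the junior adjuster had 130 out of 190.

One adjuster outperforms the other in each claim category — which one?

the junior adjuster

Moderate: the senior adjuster 35/74 = 47.3%, the junior adjuster 20/33 = 60.6% → the junior adjuster
Complex: the senior adjuster 1/6 = 16.7%, the junior adjuster 2/9 = 22.2% → the junior adjuster
Simple: the senior adjuster 99/171 = 57.9%, the junior adjuster 130/190 = 68.4% → the junior adjuster
The junior adjuster has the higher rate in all 3 groups.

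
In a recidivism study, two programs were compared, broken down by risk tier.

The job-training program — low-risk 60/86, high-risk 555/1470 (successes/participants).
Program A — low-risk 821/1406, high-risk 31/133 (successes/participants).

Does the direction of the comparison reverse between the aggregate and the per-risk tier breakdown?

Low-risk: the job-training program 60/86 = 69.8%, Program A 821/1406 = 58.4% → the job-training program
High-risk: the job-training program 555/1470 = 37.8%, Program A 31/133 = 23.3% → the job-training program
Overall: the job-training program 615/1556 = 39.5%, Program A 852/1539 = 55.4% → Program A
The job-training program wins each risk group but Program A wins overall — the comparison reverses. The job-training program's participants skew toward high-risk, which has a lower base rate.

Yes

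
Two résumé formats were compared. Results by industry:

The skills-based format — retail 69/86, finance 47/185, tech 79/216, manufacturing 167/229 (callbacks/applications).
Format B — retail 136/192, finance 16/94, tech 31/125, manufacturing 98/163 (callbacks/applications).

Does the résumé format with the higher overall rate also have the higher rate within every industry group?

Retail: the skills-based format 69/86 = 80.2%, Format B 136/192 = 70.8% → the skills-based format
Finance: the skills-based format 47/185 = 25.4%, Format B 16/94 = 17.0% → the skills-based format
Tech: the skills-based format 79/216 = 36.6%, Format B 31/125 = 24.8% → the skills-based format
Manufacturing: the skills-based format 167/229 = 72.9%, Format B 98/163 = 60.1% → the skills-based format
Overall: the skills-based format 362/716 = 50.6%, Format B 281/574 = 49.0% → the skills-based format
The skills-based format wins overall and in every industry group — no reversal.

Yes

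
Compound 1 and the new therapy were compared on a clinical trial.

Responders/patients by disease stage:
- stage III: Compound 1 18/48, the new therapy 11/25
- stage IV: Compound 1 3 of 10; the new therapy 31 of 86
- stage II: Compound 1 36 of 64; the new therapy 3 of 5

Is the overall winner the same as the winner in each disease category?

Stage III: Compound 1 18/48 = 37.5%, the new therapy 11/25 = 44.0% → the new therapy
Stage IV: Compound 1 3/10 = 30.0%, the new therapy 31/86 = 36.0% → the new therapy
Stage II: Compound 1 36/64 = 56.2%, the new therapy 3/5 = 60.0% → the new therapy
Overall: Compound 1 57/122 = 46.7%, the new therapy 45/116 = 38.8% → Compound 1
The new therapy wins each disease group but Compound 1 wins overall — the comparison reverses. The new therapy's patients skew toward stage IV, which has a lower base rate.

No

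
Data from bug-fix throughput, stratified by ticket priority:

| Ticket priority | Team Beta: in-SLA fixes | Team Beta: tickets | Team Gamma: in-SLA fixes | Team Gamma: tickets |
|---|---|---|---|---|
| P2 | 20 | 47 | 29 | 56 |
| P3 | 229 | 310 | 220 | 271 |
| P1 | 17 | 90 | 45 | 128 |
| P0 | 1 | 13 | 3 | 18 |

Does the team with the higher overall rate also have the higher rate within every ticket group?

Yes

P2: Team Beta 20/47 = 42.6%, Team Gamma 29/56 = 51.8% → Team Gamma
P3: Team Beta 229/310 = 73.9%, Team Gamma 220/271 = 81.2% → Team Gamma
P1: Team Beta 17/90 = 18.9%, Team Gamma 45/128 = 35.2% → Team Gamma
P0: Team Beta 1/13 = 7.7%, Team Gamma 3/18 = 16.7% → Team Gamma
Overall: Team Beta 267/460 = 58.0%, Team Gamma 297/473 = 62.8% → Team Gamma
Team Gamma wins overall and in every ticket group — no reversal.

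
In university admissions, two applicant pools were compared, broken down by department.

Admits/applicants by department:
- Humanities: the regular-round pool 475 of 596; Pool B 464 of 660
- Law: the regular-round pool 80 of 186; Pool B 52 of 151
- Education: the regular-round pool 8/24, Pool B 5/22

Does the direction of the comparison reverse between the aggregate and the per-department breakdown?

Humanities: the regular-round pool 475/596 = 79.7%, Pool B 464/660 = 70.3% → the regular-round pool
Law: the regular-round pool 80/186 = 43.0%, Pool B 52/151 = 34.4% → the regular-round pool
Education: the regular-round pool 8/24 = 33.3%, Pool B 5/22 = 22.7% → the regular-round pool
Overall: the regular-round pool 563/806 = 69.9%, Pool B 521/833 = 62.5% → the regular-round pool
The regular-round pool wins overall and in every department group — no reversal.

No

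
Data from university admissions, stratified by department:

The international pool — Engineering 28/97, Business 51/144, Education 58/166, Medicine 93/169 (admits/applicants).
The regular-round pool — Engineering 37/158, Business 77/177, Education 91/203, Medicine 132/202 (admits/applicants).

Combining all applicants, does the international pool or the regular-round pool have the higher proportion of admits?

the regular-round pool

Engineering: the international pool 28/97 = 28.9%, the regular-round pool 37/158 = 23.4% → the international pool
Business: the international pool 51/144 = 35.4%, the regular-round pool 77/177 = 43.5% → the regular-round pool
Education: the international pool 58/166 = 34.9%, the regular-round pool 91/203 = 44.8% → the regular-round pool
Medicine: the international pool 93/169 = 55.0%, the regular-round pool 132/202 = 65.3% → the regular-round pool
Overall: the international pool 230/576 = 39.9%, the regular-round pool 337/740 = 45.5% → the regular-round pool
(Neither sweeps every department group, but the regular-round pool has the higher pooled rate.)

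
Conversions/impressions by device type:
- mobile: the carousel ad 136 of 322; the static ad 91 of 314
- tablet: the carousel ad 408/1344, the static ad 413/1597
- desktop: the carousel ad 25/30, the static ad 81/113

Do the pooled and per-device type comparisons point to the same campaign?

Mobile: the carousel ad 136/322 = 42.2%, the static ad 91/314 = 29.0% → the carousel ad
Tablet: the carousel ad 408/1344 = 30.4%, the static ad 413/1597 = 25.9% → the carousel ad
Desktop: the carousel ad 25/30 = 83.3%, the static ad 81/113 = 71.7% → the carousel ad
Overall: the carousel ad 569/1696 = 33.5%, the static ad 585/2024 = 28.9% → the carousel ad
The carousel ad wins overall and in every device group — no reversal.

Yes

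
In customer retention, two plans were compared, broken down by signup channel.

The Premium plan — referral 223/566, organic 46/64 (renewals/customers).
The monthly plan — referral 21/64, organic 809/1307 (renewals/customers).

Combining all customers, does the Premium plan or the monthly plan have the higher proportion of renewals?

the monthly plan

Referral: the Premium plan 223/566 = 39.4%, the monthly plan 21/64 = 32.8% → the Premium plan
Organic: the Premium plan 46/64 = 71.9%, the monthly plan 809/1307 = 61.9% → the Premium plan
Overall: the Premium plan 269/630 = 42.7%, the monthly plan 830/1371 = 60.5% → the monthly plan
(The Premium plan wins every signup group but the monthly plan wins overall — the Premium plan's customers skew toward the low-rate referral group.)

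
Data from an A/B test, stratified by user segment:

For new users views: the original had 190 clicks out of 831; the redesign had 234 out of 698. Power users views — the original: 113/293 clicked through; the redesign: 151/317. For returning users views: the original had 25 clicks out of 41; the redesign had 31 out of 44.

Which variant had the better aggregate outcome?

New users: the original 190/831 = 22.9%, the redesign 234/698 = 33.5% → the redesign
Power users: the original 113/293 = 38.6%, the redesign 151/317 = 47.6% → the redesign
Returning users: the original 25/41 = 61.0%, the redesign 31/44 = 70.5% → the redesign
Overall: the original 328/1165 = 28.2%, the redesign 416/1059 = 39.3% → the redesign

the redesign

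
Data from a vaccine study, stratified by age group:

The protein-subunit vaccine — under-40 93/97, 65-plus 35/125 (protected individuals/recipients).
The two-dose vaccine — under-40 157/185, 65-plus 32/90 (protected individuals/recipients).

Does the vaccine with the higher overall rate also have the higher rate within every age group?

No

Under-40: the protein-subunit vaccine 93/97 = 95.9%, the two-dose vaccine 157/185 = 84.9% → the protein-subunit vaccine
65-plus: the protein-subunit vaccine 35/125 = 28.0%, the two-dose vaccine 32/90 = 35.6% → the two-dose vaccine
Overall: the protein-subunit vaccine 128/222 = 57.7%, the two-dose vaccine 189/275 = 68.7% → the two-dose vaccine
Neither sweeps: the protein-subunit vaccine wins 1 of 2 groups, the two-dose vaccine wins 1. The two-dose vaccine wins overall but not every group — no Simpson reversal.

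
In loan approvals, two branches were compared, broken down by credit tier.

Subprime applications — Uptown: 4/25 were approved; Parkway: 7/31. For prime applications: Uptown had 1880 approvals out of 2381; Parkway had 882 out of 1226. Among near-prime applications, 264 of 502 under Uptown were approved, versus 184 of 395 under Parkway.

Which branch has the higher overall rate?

Subprime: Uptown 4/25 = 16.0%, Parkway 7/31 = 22.6% → Parkway
Prime: Uptown 1880/2381 = 79.0%, Parkway 882/1226 = 71.9% → Uptown
Near-prime: Uptown 264/502 = 52.6%, Parkway 184/395 = 46.6% → Uptown
Overall: Uptown 2148/2908 = 73.9%, Parkway 1073/1652 = 65.0% → Uptown
(Neither sweeps every credit group, but Uptown has the higher pooled rate.)

Uptown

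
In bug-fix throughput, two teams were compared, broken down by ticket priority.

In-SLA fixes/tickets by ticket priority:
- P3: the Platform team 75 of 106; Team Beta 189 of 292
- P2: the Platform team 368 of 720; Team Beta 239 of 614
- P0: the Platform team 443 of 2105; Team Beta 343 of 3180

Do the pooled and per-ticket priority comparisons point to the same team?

P3: the Platform team 75/106 = 70.8%, Team Beta 189/292 = 64.7% → the Platform team
P2: the Platform team 368/720 = 51.1%, Team Beta 239/614 = 38.9% → the Platform team
P0: the Platform team 443/2105 = 21.0%, Team Beta 343/3180 = 10.8% → the Platform team
Overall: the Platform team 886/2931 = 30.2%, Team Beta 771/4086 = 18.9% → the Platform team
The Platform team wins overall and in every ticket group — no reversal.

Yes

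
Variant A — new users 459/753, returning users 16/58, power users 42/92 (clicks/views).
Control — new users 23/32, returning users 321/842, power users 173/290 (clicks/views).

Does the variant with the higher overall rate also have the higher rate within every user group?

New users: Variant A 459/753 = 61.0%, Control 23/32 = 71.9% → Control
Returning users: Variant A 16/58 = 27.6%, Control 321/842 = 38.1% → Control
Power users: Variant A 42/92 = 45.7%, Control 173/290 = 59.7% → Control
Overall: Variant A 517/903 = 57.3%, Control 517/1164 = 44.4% → Variant A
Control wins each user group but Variant A wins overall — the comparison reverses. Control's views skew toward returning users, which has a lower base rate.

No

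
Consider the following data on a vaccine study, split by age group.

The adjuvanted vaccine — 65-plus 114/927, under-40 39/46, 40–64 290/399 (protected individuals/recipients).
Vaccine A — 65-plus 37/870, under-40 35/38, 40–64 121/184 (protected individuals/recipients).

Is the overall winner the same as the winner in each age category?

No

65-plus: the adjuvanted vaccine 114/927 = 12.3%, Vaccine A 37/870 = 4.3% → the adjuvanted vaccine
Under-40: the adjuvanted vaccine 39/46 = 84.8%, Vaccine A 35/38 = 92.1% → Vaccine A
40–64: the adjuvanted vaccine 290/399 = 72.7%, Vaccine A 121/184 = 65.8% → the adjuvanted vaccine
Overall: the adjuvanted vaccine 443/1372 = 32.3%, Vaccine A 193/1092 = 17.7% → the adjuvanted vaccine
Neither sweeps: the adjuvanted vaccine wins 2 of 3 groups, Vaccine A wins 1. The adjuvanted vaccine wins overall but not every group — no Simpson reversal.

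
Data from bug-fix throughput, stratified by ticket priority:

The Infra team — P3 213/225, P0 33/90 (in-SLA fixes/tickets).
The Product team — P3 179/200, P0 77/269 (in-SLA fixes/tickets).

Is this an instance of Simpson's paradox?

P3: the Infra team 213/225 = 94.7%, the Product team 179/200 = 89.5% → the Infra team
P0: the Infra team 33/90 = 36.7%, the Product team 77/269 = 28.6% → the Infra team
Overall: the Infra team 246/315 = 78.1%, the Product team 256/469 = 54.6% → the Infra team
The Infra team wins overall and in every ticket group — no reversal.

No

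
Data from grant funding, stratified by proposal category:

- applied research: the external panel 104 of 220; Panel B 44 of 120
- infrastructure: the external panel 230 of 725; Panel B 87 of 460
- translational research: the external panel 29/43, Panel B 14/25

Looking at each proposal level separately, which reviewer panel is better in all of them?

Applied research: the external panel 104/220 = 47.3%, Panel B 44/120 = 36.7% → the external panel
Infrastructure: the external panel 230/725 = 31.7%, Panel B 87/460 = 18.9% → the external panel
Translational research: the external panel 29/43 = 67.4%, Panel B 14/25 = 56.0% → the external panel
The external panel has the higher rate in all 3 groups.

the external panel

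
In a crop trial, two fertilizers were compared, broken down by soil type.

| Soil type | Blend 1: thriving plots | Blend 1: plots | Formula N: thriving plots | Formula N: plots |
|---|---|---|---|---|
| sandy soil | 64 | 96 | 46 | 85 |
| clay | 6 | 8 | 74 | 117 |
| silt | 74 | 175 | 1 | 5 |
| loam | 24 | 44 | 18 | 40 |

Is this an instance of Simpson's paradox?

Sandy soil: Blend 1 64/96 = 66.7%, Formula N 46/85 = 54.1% → Blend 1
Clay: Blend 1 6/8 = 75.0%, Formula N 74/117 = 63.2% → Blend 1
Silt: Blend 1 74/175 = 42.3%, Formula N 1/5 = 20.0% → Blend 1
Loam: Blend 1 24/44 = 54.5%, Formula N 18/40 = 45.0% → Blend 1
Overall: Blend 1 168/323 = 52.0%, Formula N 139/247 = 56.3% → Formula N
Blend 1 wins each soil group but Formula N wins overall — the comparison reverses. Blend 1's plots skew toward silt, which has a lower base rate.

Yes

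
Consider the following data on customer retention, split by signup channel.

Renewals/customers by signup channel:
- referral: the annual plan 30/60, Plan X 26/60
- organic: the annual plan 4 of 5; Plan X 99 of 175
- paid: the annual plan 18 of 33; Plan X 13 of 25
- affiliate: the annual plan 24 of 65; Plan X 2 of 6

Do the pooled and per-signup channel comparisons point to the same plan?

No

Referral: the annual plan 30/60 = 50.0%, Plan X 26/60 = 43.3% → the annual plan
Organic: the annual plan 4/5 = 80.0%, Plan X 99/175 = 56.6% → the annual plan
Paid: the annual plan 18/33 = 54.5%, Plan X 13/25 = 52.0% → the annual plan
Affiliate: the annual plan 24/65 = 36.9%, Plan X 2/6 = 33.3% → the annual plan
Overall: the annual plan 76/163 = 46.6%, Plan X 140/266 = 52.6% → Plan X
The annual plan wins each signup group but Plan X wins overall — the comparison reverses. The annual plan's customers skew toward affiliate, which has a lower base rate.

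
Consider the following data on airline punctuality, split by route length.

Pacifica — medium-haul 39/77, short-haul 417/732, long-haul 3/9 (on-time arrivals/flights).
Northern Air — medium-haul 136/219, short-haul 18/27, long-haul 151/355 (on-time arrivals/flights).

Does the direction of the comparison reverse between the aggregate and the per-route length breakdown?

Medium-haul: Pacifica 39/77 = 50.6%, Northern Air 136/219 = 62.1% → Northern Air
Short-haul: Pacifica 417/732 = 57.0%, Northern Air 18/27 = 66.7% → Northern Air
Long-haul: Pacifica 3/9 = 33.3%, Northern Air 151/355 = 42.5% → Northern Air
Overall: Pacifica 459/818 = 56.1%, Northern Air 305/601 = 50.7% → Pacifica
Northern Air wins each route group but Pacifica wins overall — the comparison reverses. Northern Air's flights skew toward long-haul, which has a lower base rate.

Yes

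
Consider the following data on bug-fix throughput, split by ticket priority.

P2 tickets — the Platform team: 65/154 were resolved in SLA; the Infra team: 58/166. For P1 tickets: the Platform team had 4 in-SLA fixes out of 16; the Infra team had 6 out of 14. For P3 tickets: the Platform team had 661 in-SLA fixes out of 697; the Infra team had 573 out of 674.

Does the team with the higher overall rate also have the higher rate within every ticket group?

P2: the Platform team 65/154 = 42.2%, the Infra team 58/166 = 34.9% → the Platform team
P1: the Platform team 4/16 = 25.0%, the Infra team 6/14 = 42.9% → the Infra team
P3: the Platform team 661/697 = 94.8%, the Infra team 573/674 = 85.0% → the Platform team
Overall: the Platform team 730/867 = 84.2%, the Infra team 637/854 = 74.6% → the Platform team
Neither sweeps: the Platform team wins 2 of 3 groups, the Infra team wins 1. The Platform team wins overall but not every group — no Simpson reversal.

No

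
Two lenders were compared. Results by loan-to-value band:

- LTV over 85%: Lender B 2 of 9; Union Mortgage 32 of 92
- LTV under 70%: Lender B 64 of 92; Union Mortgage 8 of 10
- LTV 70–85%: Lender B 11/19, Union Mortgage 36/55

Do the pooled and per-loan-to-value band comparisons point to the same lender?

No

LTV over 85%: Lender B 2/9 = 22.2%, Union Mortgage 32/92 = 34.8% → Union Mortgage
LTV under 70%: Lender B 64/92 = 69.6%, Union Mortgage 8/10 = 80.0% → Union Mortgage
LTV 70–85%: Lender B 11/19 = 57.9%, Union Mortgage 36/55 = 65.5% → Union Mortgage
Overall: Lender B 77/120 = 64.2%, Union Mortgage 76/157 = 48.4% → Lender B
Union Mortgage wins each loan-to-value group but Lender B wins overall — the comparison reverses. Union Mortgage's loans skew toward LTV over 85%, which has a lower base rate.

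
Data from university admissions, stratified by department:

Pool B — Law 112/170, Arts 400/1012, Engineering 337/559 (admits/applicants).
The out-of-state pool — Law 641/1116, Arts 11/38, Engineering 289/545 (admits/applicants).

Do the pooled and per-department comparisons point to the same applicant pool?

No

Law: Pool B 112/170 = 65.9%, the out-of-state pool 641/1116 = 57.4% → Pool B
Arts: Pool B 400/1012 = 39.5%, the out-of-state pool 11/38 = 28.9% → Pool B
Engineering: Pool B 337/559 = 60.3%, the out-of-state pool 289/545 = 53.0% → Pool B
Overall: Pool B 849/1741 = 48.8%, the out-of-state pool 941/1699 = 55.4% → the out-of-state pool
Pool B wins each department group but the out-of-state pool wins overall — the comparison reverses. Pool B's applicants skew toward Arts, which has a lower base rate.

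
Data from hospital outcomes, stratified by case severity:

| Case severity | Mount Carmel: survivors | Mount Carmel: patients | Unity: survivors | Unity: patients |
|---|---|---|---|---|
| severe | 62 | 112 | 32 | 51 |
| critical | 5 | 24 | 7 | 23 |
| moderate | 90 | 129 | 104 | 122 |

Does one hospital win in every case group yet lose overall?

Severe: Mount Carmel 62/112 = 55.4%, Unity 32/51 = 62.7% → Unity
Critical: Mount Carmel 5/24 = 20.8%, Unity 7/23 = 30.4% → Unity
Moderate: Mount Carmel 90/129 = 69.8%, Unity 104/122 = 85.2% → Unity
Overall: Mount Carmel 157/265 = 59.2%, Unity 143/196 = 73.0% → Unity
Unity wins overall and in every case group — no reversal.

No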